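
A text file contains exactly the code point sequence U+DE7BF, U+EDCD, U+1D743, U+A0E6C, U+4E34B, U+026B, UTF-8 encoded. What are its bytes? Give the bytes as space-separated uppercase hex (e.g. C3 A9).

U+DE7BF: 4-byte form → F3 9E 9E BF.
U+EDCD: 3-byte form → EE B7 8D.
U+1D743: 4-byte form → F0 9D 9D 83.
U+A0E6C: 4-byte form → F2 A0 B9 AC.
U+4E34B: 4-byte form → F1 8E 8D 8B.
U+026B: 2-byte form → C9 AB.
Concatenated (21 bytes): F3 9E 9E BF EE B7 8D F0 9D 9D 83 F2 A0 B9 AC F1 8E 8D 8B C9 AB.

F3 9E 9E BF EE B7 8D F0 9D 9D 83 F2 A0 B9 AC F1 8E 8D 8B C9 AB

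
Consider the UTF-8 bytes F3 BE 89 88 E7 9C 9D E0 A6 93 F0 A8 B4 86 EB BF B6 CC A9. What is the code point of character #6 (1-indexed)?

U+0329

Offset 0: leading byte 0xF3 = 11110011 → 4-byte char #1 = F3 BE 89 88.
Offset 4: leading byte 0xE7 = 11100111 → 3-byte char #2 = E7 9C 9D.
Offset 7: leading byte 0xE0 = 11100000 → 3-byte char #3 = E0 A6 93.
Offset 10: leading byte 0xF0 = 11110000 → 4-byte char #4 = F0 A8 B4 86.
Offset 14: leading byte 0xEB = 11101011 → 3-byte char #5 = EB BF B6.
Offset 17: leading byte 0xCC = 11001100 → 2-byte char #6 = CC A9.
Leading byte 0xCC = 11001100 matches 110xxxxx → 2-byte sequence.
Byte 1: 0xCC = 11001100, payload 01100 (5 bits).
Byte 2: 0xA9 = 10101001 (10xxxxxx ✓), payload 101001.
Concatenate: 01100101001 = 0x329 (11 bits → U+0329).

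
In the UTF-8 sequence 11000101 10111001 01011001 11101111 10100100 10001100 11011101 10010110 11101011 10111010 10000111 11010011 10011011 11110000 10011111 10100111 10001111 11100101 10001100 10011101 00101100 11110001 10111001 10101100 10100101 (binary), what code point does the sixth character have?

U+04DB

Offset 0: leading byte 0xC5 = 11000101 → 2-byte char #1 = C5 B9.
Offset 2: leading byte 0x59 = 01011001 → 1-byte char #2 = 59.
Offset 3: leading byte 0xEF = 11101111 → 3-byte char #3 = EF A4 8C.
Offset 6: leading byte 0xDD = 11011101 → 2-byte char #4 = DD 96.
Offset 8: leading byte 0xEB = 11101011 → 3-byte char #5 = EB BA 87.
Offset 11: leading byte 0xD3 = 11010011 → 2-byte char #6 = D3 9B.
Leading byte 0xD3 = 11010011 matches 110xxxxx → 2-byte sequence.
Byte 1: 0xD3 = 11010011, payload 10011 (5 bits).
Byte 2: 0x9B = 10011011 (10xxxxxx ✓), payload 011011.
Concatenate: 10011011011 = 0x4DB (11 bits → U+04DB).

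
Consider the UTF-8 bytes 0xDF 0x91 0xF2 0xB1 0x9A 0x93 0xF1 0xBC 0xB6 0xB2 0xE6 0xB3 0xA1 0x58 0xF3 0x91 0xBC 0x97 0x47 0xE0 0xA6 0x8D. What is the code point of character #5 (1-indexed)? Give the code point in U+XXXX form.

Offset 0: leading byte 0xDF = 11011111 → 2-byte char #1 = DF 91.
Offset 2: leading byte 0xF2 = 11110010 → 4-byte char #2 = F2 B1 9A 93.
Offset 6: leading byte 0xF1 = 11110001 → 4-byte char #3 = F1 BC B6 B2.
Offset 10: leading byte 0xE6 = 11100110 → 3-byte char #4 = E6 B3 A1.
Offset 13: leading byte 0x58 = 01011000 → 1-byte char #5 = 58.
Leading byte 0x58 = 01011000 matches 0xxxxxxx → 1-byte sequence.
Byte 1: 0x58 = 01011000, payload 1011000 (7 bits).
Concatenate: 1011000 = 0x58 (7 bits → U+0058).

U+0058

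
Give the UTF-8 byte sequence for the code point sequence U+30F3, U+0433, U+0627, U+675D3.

E3 83 B3 D0 B3 D8 A7 F1 A7 97 93

U+30F3: 3-byte form → E3 83 B3.
U+0433: 2-byte form → D0 B3.
U+0627: 2-byte form → D8 A7.
U+675D3: 4-byte form → F1 A7 97 93.
Concatenated (11 bytes): E3 83 B3 D0 B3 D8 A7 F1 A7 97 93.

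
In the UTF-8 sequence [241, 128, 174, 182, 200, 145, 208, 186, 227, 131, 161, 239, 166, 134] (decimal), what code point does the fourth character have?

U+30E1

Offset 0: leading byte 0xF1 = 11110001 → 4-byte char #1 = F1 80 AE B6.
Offset 4: leading byte 0xC8 = 11001000 → 2-byte char #2 = C8 91.
Offset 6: leading byte 0xD0 = 11010000 → 2-byte char #3 = D0 BA.
Offset 8: leading byte 0xE3 = 11100011 → 3-byte char #4 = E3 83 A1.
Leading byte 0xE3 = 11100011 matches 1110xxxx → 3-byte sequence.
Byte 1: 0xE3 = 11100011, payload 0011 (4 bits).
Byte 2: 0x83 = 10000011 (10xxxxxx ✓), payload 000011.
Byte 3: 0xA1 = 10100001 (10xxxxxx ✓), payload 100001.
Concatenate: 0011000011100001 = 0x30E1 (16 bits → U+30E1).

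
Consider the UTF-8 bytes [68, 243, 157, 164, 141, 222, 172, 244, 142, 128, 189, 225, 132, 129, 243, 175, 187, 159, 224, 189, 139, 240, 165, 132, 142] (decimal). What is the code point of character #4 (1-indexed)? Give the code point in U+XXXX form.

Offset 0: leading byte 0x44 = 01000100 → 1-byte char #1 = 44.
Offset 1: leading byte 0xF3 = 11110011 → 4-byte char #2 = F3 9D A4 8D.
Offset 5: leading byte 0xDE = 11011110 → 2-byte char #3 = DE AC.
Offset 7: leading byte 0xF4 = 11110100 → 4-byte char #4 = F4 8E 80 BD.
Leading byte 0xF4 = 11110100 matches 11110xxx → 4-byte sequence.
Byte 1: 0xF4 = 11110100, payload 100 (3 bits).
Byte 2: 0x8E = 10001110 (10xxxxxx ✓), payload 001110.
Byte 3: 0x80 = 10000000 (10xxxxxx ✓), payload 000000.
Byte 4: 0xBD = 10111101 (10xxxxxx ✓), payload 111101.
Concatenate: 100001110000000111101 = 0x10E03D (21 bits → U+10E03D).

U+10E03D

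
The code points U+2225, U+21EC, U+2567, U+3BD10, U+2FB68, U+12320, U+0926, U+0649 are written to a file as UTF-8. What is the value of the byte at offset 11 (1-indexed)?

0xBB

1-indexed offset 11 is 0-indexed offset 10.
U+2225 → 3-byte form E2 88 A5 at offsets 0–2.
U+21EC → 3-byte form E2 87 AC at offsets 3–5.
U+2567 → 3-byte form E2 95 A7 at offsets 6–8.
U+3BD10 → 4-byte form F0 BB B4 90 at offsets 9–12.
Offset 10 falls in char 4's range; it's byte 2 of F0 BB B4 90 = 0xBB.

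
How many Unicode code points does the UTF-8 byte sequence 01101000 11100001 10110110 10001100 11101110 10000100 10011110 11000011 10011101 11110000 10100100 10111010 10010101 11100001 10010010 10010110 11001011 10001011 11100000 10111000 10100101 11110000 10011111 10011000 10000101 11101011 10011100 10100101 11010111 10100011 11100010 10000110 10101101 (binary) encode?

Byte at offset 0: 0x68 = 01101000 → 1-byte char (#1). Advance 1.
Byte at offset 1: 0xE1 = 11100001 → 3-byte char (#2). Advance 3.
Byte at offset 4: 0xEE = 11101110 → 3-byte char (#3). Advance 3.
Byte at offset 7: 0xC3 = 11000011 → 2-byte char (#4). Advance 2.
Byte at offset 9: 0xF0 = 11110000 → 4-byte char (#5). Advance 4.
Byte at offset 13: 0xE1 = 11100001 → 3-byte char (#6). Advance 3.
Byte at offset 16: 0xCB = 11001011 → 2-byte char (#7). Advance 2.
Byte at offset 18: 0xE0 = 11100000 → 3-byte char (#8). Advance 3.
Byte at offset 21: 0xF0 = 11110000 → 4-byte char (#9). Advance 4.
Byte at offset 25: 0xEB = 11101011 → 3-byte char (#10). Advance 3.
Byte at offset 28: 0xD7 = 11010111 → 2-byte char (#11). Advance 2.
Byte at offset 30: 0xE2 = 11100010 → 3-byte char (#12). Advance 3.
Reached end at offset 33 after 12 code points.

12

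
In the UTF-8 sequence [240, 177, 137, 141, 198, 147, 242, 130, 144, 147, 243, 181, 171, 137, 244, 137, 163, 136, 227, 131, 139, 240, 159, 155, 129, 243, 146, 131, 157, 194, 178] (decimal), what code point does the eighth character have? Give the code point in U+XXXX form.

U+D20DD

Offset 0: leading byte 0xF0 = 11110000 → 4-byte char #1 = F0 B1 89 8D.
Offset 4: leading byte 0xC6 = 11000110 → 2-byte char #2 = C6 93.
Offset 6: leading byte 0xF2 = 11110010 → 4-byte char #3 = F2 82 90 93.
Offset 10: leading byte 0xF3 = 11110011 → 4-byte char #4 = F3 B5 AB 89.
Offset 14: leading byte 0xF4 = 11110100 → 4-byte char #5 = F4 89 A3 88.
Offset 18: leading byte 0xE3 = 11100011 → 3-byte char #6 = E3 83 8B.
Offset 21: leading byte 0xF0 = 11110000 → 4-byte char #7 = F0 9F 9B 81.
Offset 25: leading byte 0xF3 = 11110011 → 4-byte char #8 = F3 92 83 9D.
Leading byte 0xF3 = 11110011 matches 11110xxx → 4-byte sequence.
Byte 1: 0xF3 = 11110011, payload 011 (3 bits).
Byte 2: 0x92 = 10010010 (10xxxxxx ✓), payload 010010.
Byte 3: 0x83 = 10000011 (10xxxxxx ✓), payload 000011.
Byte 4: 0x9D = 10011101 (10xxxxxx ✓), payload 011101.
Concatenate: 011010010000011011101 = 0xD20DD (21 bits → U+D20DD).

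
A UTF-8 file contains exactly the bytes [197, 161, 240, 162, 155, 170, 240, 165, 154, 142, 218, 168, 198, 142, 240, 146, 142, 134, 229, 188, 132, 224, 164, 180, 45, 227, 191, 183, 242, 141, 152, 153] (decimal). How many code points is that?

Byte at offset 0: 0xC5 = 11000101 → 2-byte char (#1). Advance 2.
Byte at offset 2: 0xF0 = 11110000 → 4-byte char (#2). Advance 4.
Byte at offset 6: 0xF0 = 11110000 → 4-byte char (#3). Advance 4.
Byte at offset 10: 0xDA = 11011010 → 2-byte char (#4). Advance 2.
Byte at offset 12: 0xC6 = 11000110 → 2-byte char (#5). Advance 2.
Byte at offset 14: 0xF0 = 11110000 → 4-byte char (#6). Advance 4.
Byte at offset 18: 0xE5 = 11100101 → 3-byte char (#7). Advance 3.
Byte at offset 21: 0xE0 = 11100000 → 3-byte char (#8). Advance 3.
Byte at offset 24: 0x2D = 00101101 → 1-byte char (#9). Advance 1.
Byte at offset 25: 0xE3 = 11100011 → 3-byte char (#10). Advance 3.
Byte at offset 28: 0xF2 = 11110010 → 4-byte char (#11). Advance 4.
Reached end at offset 32 after 11 code points.

11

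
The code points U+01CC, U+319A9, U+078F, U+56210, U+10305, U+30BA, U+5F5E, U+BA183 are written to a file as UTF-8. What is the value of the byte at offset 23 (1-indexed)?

0xF2

1-indexed offset 23 is 0-indexed offset 22.
U+01CC → 2-byte form C7 8C at offsets 0–1.
U+319A9 → 4-byte form F0 B1 A6 A9 at offsets 2–5.
U+078F → 2-byte form DE 8F at offsets 6–7.
U+56210 → 4-byte form F1 96 88 90 at offsets 8–11.
U+10305 → 4-byte form F0 90 8C 85 at offsets 12–15.
U+30BA → 3-byte form E3 82 BA at offsets 16–18.
U+5F5E → 3-byte form E5 BD 9E at offsets 19–21.
U+BA183 → 4-byte form F2 BA 86 83 at offsets 22–25.
Offset 22 falls in char 8's range; it's byte 1 of F2 BA 86 83 = 0xF2.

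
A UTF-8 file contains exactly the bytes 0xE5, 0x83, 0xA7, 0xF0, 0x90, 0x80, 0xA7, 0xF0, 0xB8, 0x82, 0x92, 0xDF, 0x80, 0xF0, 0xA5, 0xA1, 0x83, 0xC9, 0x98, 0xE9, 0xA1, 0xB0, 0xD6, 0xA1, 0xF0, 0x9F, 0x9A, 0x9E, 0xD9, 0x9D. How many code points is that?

Byte at offset 0: 0xE5 = 11100101 → 3-byte char (#1). Advance 3.
Byte at offset 3: 0xF0 = 11110000 → 4-byte char (#2). Advance 4.
Byte at offset 7: 0xF0 = 11110000 → 4-byte char (#3). Advance 4.
Byte at offset 11: 0xDF = 11011111 → 2-byte char (#4). Advance 2.
Byte at offset 13: 0xF0 = 11110000 → 4-byte char (#5). Advance 4.
Byte at offset 17: 0xC9 = 11001001 → 2-byte char (#6). Advance 2.
Byte at offset 19: 0xE9 = 11101001 → 3-byte char (#7). Advance 3.
Byte at offset 22: 0xD6 = 11010110 → 2-byte char (#8). Advance 2.
Byte at offset 24: 0xF0 = 11110000 → 4-byte char (#9). Advance 4.
Byte at offset 28: 0xD9 = 11011001 → 2-byte char (#10). Advance 2.
Reached end at offset 30 after 10 code points.

10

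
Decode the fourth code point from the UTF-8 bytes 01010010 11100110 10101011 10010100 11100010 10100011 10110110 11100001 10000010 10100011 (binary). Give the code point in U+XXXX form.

U+10A3

Offset 0: leading byte 0x52 = 01010010 → 1-byte char #1 = 52.
Offset 1: leading byte 0xE6 = 11100110 → 3-byte char #2 = E6 AB 94.
Offset 4: leading byte 0xE2 = 11100010 → 3-byte char #3 = E2 A3 B6.
Offset 7: leading byte 0xE1 = 11100001 → 3-byte char #4 = E1 82 A3.
Leading byte 0xE1 = 11100001 matches 1110xxxx → 3-byte sequence.
Byte 1: 0xE1 = 11100001, payload 0001 (4 bits).
Byte 2: 0x82 = 10000010 (10xxxxxx ✓), payload 000010.
Byte 3: 0xA3 = 10100011 (10xxxxxx ✓), payload 100011.
Concatenate: 0001000010100011 = 0x10A3 (16 bits → U+10A3).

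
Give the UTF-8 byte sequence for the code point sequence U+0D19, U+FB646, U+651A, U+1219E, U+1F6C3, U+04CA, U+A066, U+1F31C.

E0 B4 99 F3 BB 99 86 E6 94 9A F0 92 86 9E F0 9F 9B 83 D3 8A EA 81 A6 F0 9F 8C 9C

U+0D19: 3-byte form → E0 B4 99.
U+FB646: 4-byte form → F3 BB 99 86.
U+651A: 3-byte form → E6 94 9A.
U+1219E: 4-byte form → F0 92 86 9E.
U+1F6C3: 4-byte form → F0 9F 9B 83.
U+04CA: 2-byte form → D3 8A.
U+A066: 3-byte form → EA 81 A6.
U+1F31C: 4-byte form → F0 9F 8C 9C.
Concatenated (27 bytes): E0 B4 99 F3 BB 99 86 E6 94 9A F0 92 86 9E F0 9F 9B 83 D3 8A EA 81 A6 F0 9F 8C 9C.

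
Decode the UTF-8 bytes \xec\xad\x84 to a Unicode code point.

U+CB44

Leading byte 0xEC = 11101100 matches 1110xxxx → 3-byte sequence.
Byte 1: 0xEC = 11101100, payload 1100 (4 bits).
Byte 2: 0xAD = 10101101 (10xxxxxx ✓), payload 101101.
Byte 3: 0x84 = 10000100 (10xxxxxx ✓), payload 000100.
Concatenate: 1100101101000100 = 0xCB44 (16 bits → U+CB44).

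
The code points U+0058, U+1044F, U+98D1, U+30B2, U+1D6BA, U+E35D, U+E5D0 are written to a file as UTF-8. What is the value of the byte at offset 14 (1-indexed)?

1-indexed offset 14 is 0-indexed offset 13.
U+0058 → 1-byte form 58 at offsets 0–0.
U+1044F → 4-byte form F0 90 91 8F at offsets 1–4.
U+98D1 → 3-byte form E9 A3 91 at offsets 5–7.
U+30B2 → 3-byte form E3 82 B2 at offsets 8–10.
U+1D6BA → 4-byte form F0 9D 9A BA at offsets 11–14.
Offset 13 falls in char 5's range; it's byte 3 of F0 9D 9A BA = 0x9A.

0x9A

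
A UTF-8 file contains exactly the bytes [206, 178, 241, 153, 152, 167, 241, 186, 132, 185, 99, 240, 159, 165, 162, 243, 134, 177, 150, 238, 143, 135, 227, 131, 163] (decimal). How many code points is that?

Byte at offset 0: 0xCE = 11001110 → 2-byte char (#1). Advance 2.
Byte at offset 2: 0xF1 = 11110001 → 4-byte char (#2). Advance 4.
Byte at offset 6: 0xF1 = 11110001 → 4-byte char (#3). Advance 4.
Byte at offset 10: 0x63 = 01100011 → 1-byte char (#4). Advance 1.
Byte at offset 11: 0xF0 = 11110000 → 4-byte char (#5). Advance 4.
Byte at offset 15: 0xF3 = 11110011 → 4-byte char (#6). Advance 4.
Byte at offset 19: 0xEE = 11101110 → 3-byte char (#7). Advance 3.
Byte at offset 22: 0xE3 = 11100011 → 3-byte char (#8). Advance 3.
Reached end at offset 25 after 8 code points.

8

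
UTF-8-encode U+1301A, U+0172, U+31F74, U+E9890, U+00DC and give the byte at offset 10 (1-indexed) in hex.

1-indexed offset 10 is 0-indexed offset 9.
U+1301A → 4-byte form F0 93 80 9A at offsets 0–3.
U+0172 → 2-byte form C5 B2 at offsets 4–5.
U+31F74 → 4-byte form F0 B1 BD B4 at offsets 6–9.
Offset 9 falls in char 3's range; it's byte 4 of F0 B1 BD B4 = 0xB4.

0xB4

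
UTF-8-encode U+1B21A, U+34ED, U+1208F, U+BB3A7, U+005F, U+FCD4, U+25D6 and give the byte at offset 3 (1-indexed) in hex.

0x88

1-indexed offset 3 is 0-indexed offset 2.
U+1B21A → 4-byte form F0 9B 88 9A at offsets 0–3.
Offset 2 falls in char 1's range; it's byte 3 of F0 9B 88 9A = 0x88.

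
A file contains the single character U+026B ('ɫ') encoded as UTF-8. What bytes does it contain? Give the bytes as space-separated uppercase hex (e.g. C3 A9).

U+026B = 0x26B = 619 decimal. In range U+0080–U+07FF → 2-byte form: 110xxxxx 10xxxxxx.
Binary (11 bits): 01001101011.
Split 5+6: 01001 | 101011.
Byte 1: 11001001 = 0xC9.
Byte 2: 10101011 = 0xAB.

C9 AB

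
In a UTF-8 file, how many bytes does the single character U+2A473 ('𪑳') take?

U+2A473 = 0x2A473. UTF-8 uses 1 byte below 0x80, 2 below 0x800, 3 below 0x10000, 4 up to 0x10FFFF. 0x2A473 is in U+10000–U+10FFFF → 4 bytes.

4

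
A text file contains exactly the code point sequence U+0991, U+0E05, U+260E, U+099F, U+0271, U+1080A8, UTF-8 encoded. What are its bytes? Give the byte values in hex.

E0 A6 91 E0 B8 85 E2 98 8E E0 A6 9F C9 B1 F4 88 82 A8

U+0991: 3-byte form → E0 A6 91.
U+0E05: 3-byte form → E0 B8 85.
U+260E: 3-byte form → E2 98 8E.
U+099F: 3-byte form → E0 A6 9F.
U+0271: 2-byte form → C9 B1.
U+1080A8: 4-byte form → F4 88 82 A8.
Concatenated (18 bytes): E0 A6 91 E0 B8 85 E2 98 8E E0 A6 9F C9 B1 F4 88 82 A8.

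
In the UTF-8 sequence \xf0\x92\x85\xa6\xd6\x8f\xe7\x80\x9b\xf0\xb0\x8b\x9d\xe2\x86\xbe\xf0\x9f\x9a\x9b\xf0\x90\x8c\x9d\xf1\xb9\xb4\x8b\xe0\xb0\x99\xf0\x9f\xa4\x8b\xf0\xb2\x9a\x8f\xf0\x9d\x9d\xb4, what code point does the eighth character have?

U+79D0B

Offset 0: leading byte 0xF0 = 11110000 → 4-byte char #1 = F0 92 85 A6.
Offset 4: leading byte 0xD6 = 11010110 → 2-byte char #2 = D6 8F.
Offset 6: leading byte 0xE7 = 11100111 → 3-byte char #3 = E7 80 9B.
Offset 9: leading byte 0xF0 = 11110000 → 4-byte char #4 = F0 B0 8B 9D.
Offset 13: leading byte 0xE2 = 11100010 → 3-byte char #5 = E2 86 BE.
Offset 16: leading byte 0xF0 = 11110000 → 4-byte char #6 = F0 9F 9A 9B.
Offset 20: leading byte 0xF0 = 11110000 → 4-byte char #7 = F0 90 8C 9D.
Offset 24: leading byte 0xF1 = 11110001 → 4-byte char #8 = F1 B9 B4 8B.
Leading byte 0xF1 = 11110001 matches 11110xxx → 4-byte sequence.
Byte 1: 0xF1 = 11110001, payload 001 (3 bits).
Byte 2: 0xB9 = 10111001 (10xxxxxx ✓), payload 111001.
Byte 3: 0xB4 = 10110100 (10xxxxxx ✓), payload 110100.
Byte 4: 0x8B = 10001011 (10xxxxxx ✓), payload 001011.
Concatenate: 001111001110100001011 = 0x79D0B (21 bits → U+79D0B).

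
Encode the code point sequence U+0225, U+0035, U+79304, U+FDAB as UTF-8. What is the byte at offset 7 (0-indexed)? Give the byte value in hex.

0xEF

U+0225 → 2-byte form C8 A5 at offsets 0–1.
U+0035 → 1-byte form 35 at offsets 2–2.
U+79304 → 4-byte form F1 B9 8C 84 at offsets 3–6.
U+FDAB → 3-byte form EF B6 AB at offsets 7–9.
Offset 7 falls in char 4's range; it's byte 1 of EF B6 AB = 0xEF.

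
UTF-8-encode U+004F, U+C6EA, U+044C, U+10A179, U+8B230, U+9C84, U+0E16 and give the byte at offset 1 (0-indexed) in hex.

0xEC

U+004F → 1-byte form 4F at offsets 0–0.
U+C6EA → 3-byte form EC 9B AA at offsets 1–3.
Offset 1 falls in char 2's range; it's byte 1 of EC 9B AA = 0xEC.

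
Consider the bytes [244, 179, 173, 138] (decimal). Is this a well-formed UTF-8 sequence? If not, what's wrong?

invalid (encodes a value above U+10FFFF)

Leading byte 0xF4 = 11110100 → 4-byte form.
Payload = 0x133B4A, which exceeds U+10FFFF, the maximum Unicode code point. (Leading bytes F5–FF, or F4 followed by ≥ 0x90, are invalid.)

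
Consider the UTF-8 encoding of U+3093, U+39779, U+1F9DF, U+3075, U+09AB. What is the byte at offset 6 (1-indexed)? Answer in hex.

1-indexed offset 6 is 0-indexed offset 5.
U+3093 → 3-byte form E3 82 93 at offsets 0–2.
U+39779 → 4-byte form F0 B9 9D B9 at offsets 3–6.
Offset 5 falls in char 2's range; it's byte 3 of F0 B9 9D B9 = 0x9D.

0x9D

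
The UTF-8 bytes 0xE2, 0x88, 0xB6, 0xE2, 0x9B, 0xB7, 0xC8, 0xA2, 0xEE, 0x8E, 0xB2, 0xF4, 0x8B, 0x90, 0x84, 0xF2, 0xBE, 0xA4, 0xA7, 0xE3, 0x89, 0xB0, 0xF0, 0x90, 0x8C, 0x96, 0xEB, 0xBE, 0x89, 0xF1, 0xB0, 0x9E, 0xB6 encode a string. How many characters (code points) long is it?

10

Byte at offset 0: 0xE2 = 11100010 → 3-byte char (#1). Advance 3.
Byte at offset 3: 0xE2 = 11100010 → 3-byte char (#2). Advance 3.
Byte at offset 6: 0xC8 = 11001000 → 2-byte char (#3). Advance 2.
Byte at offset 8: 0xEE = 11101110 → 3-byte char (#4). Advance 3.
Byte at offset 11: 0xF4 = 11110100 → 4-byte char (#5). Advance 4.
Byte at offset 15: 0xF2 = 11110010 → 4-byte char (#6). Advance 4.
Byte at offset 19: 0xE3 = 11100011 → 3-byte char (#7). Advance 3.
Byte at offset 22: 0xF0 = 11110000 → 4-byte char (#8). Advance 4.
Byte at offset 26: 0xEB = 11101011 → 3-byte char (#9). Advance 3.
Byte at offset 29: 0xF1 = 11110001 → 4-byte char (#10). Advance 4.
Reached end at offset 33 after 10 code points.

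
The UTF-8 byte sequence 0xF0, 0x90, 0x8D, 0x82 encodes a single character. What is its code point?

Leading byte 0xF0 = 11110000 matches 11110xxx → 4-byte sequence.
Byte 1: 0xF0 = 11110000, payload 000 (3 bits).
Byte 2: 0x90 = 10010000 (10xxxxxx ✓), payload 010000.
Byte 3: 0x8D = 10001101 (10xxxxxx ✓), payload 001101.
Byte 4: 0x82 = 10000010 (10xxxxxx ✓), payload 000010.
Concatenate: 000010000001101000010 = 0x10342 (21 bits → U+10342).

U+10342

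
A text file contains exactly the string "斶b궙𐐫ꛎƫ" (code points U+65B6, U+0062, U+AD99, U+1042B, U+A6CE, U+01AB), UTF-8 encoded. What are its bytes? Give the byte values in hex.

E6 96 B6 62 EA B6 99 F0 90 90 AB EA 9B 8E C6 AB

U+65B6: 3-byte form → E6 96 B6.
U+0062: 1-byte form → 62.
U+AD99: 3-byte form → EA B6 99.
U+1042B: 4-byte form → F0 90 90 AB.
U+A6CE: 3-byte form → EA 9B 8E.
U+01AB: 2-byte form → C6 AB.
Concatenated (16 bytes): E6 96 B6 62 EA B6 99 F0 90 90 AB EA 9B 8E C6 AB.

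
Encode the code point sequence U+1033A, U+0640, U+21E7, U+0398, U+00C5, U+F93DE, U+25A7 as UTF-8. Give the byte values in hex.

U+1033A: 4-byte form → F0 90 8C BA.
U+0640: 2-byte form → D9 80.
U+21E7: 3-byte form → E2 87 A7.
U+0398: 2-byte form → CE 98.
U+00C5: 2-byte form → C3 85.
U+F93DE: 4-byte form → F3 B9 8F 9E.
U+25A7: 3-byte form → E2 96 A7.
Concatenated (20 bytes): F0 90 8C BA D9 80 E2 87 A7 CE 98 C3 85 F3 B9 8F 9E E2 96 A7.

F0 90 8C BA D9 80 E2 87 A7 CE 98 C3 85 F3 B9 8F 9E E2 96 A7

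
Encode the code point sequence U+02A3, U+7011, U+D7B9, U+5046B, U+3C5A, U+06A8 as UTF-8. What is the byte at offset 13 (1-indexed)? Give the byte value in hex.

1-indexed offset 13 is 0-indexed offset 12.
U+02A3 → 2-byte form CA A3 at offsets 0–1.
U+7011 → 3-byte form E7 80 91 at offsets 2–4.
U+D7B9 → 3-byte form ED 9E B9 at offsets 5–7.
U+5046B → 4-byte form F1 90 91 AB at offsets 8–11.
U+3C5A → 3-byte form E3 B1 9A at offsets 12–14.
Offset 12 falls in char 5's range; it's byte 1 of E3 B1 9A = 0xE3.

0xE3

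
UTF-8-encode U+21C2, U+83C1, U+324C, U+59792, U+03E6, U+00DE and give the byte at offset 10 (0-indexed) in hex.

U+21C2 → 3-byte form E2 87 82 at offsets 0–2.
U+83C1 → 3-byte form E8 8F 81 at offsets 3–5.
U+324C → 3-byte form E3 89 8C at offsets 6–8.
U+59792 → 4-byte form F1 99 9E 92 at offsets 9–12.
Offset 10 falls in char 4's range; it's byte 2 of F1 99 9E 92 = 0x99.

0x99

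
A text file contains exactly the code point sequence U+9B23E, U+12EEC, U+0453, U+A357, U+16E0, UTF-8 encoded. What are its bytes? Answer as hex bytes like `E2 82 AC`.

U+9B23E: 4-byte form → F2 9B 88 BE.
U+12EEC: 4-byte form → F0 92 BB AC.
U+0453: 2-byte form → D1 93.
U+A357: 3-byte form → EA 8D 97.
U+16E0: 3-byte form → E1 9B A0.
Concatenated (16 bytes): F2 9B 88 BE F0 92 BB AC D1 93 EA 8D 97 E1 9B A0.

F2 9B 88 BE F0 92 BB AC D1 93 EA 8D 97 E1 9B A0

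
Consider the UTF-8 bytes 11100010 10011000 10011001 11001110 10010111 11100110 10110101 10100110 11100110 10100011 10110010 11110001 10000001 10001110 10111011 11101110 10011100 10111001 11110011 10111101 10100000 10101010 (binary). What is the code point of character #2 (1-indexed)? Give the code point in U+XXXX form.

Offset 0: leading byte 0xE2 = 11100010 → 3-byte char #1 = E2 98 99.
Offset 3: leading byte 0xCE = 11001110 → 2-byte char #2 = CE 97.
Leading byte 0xCE = 11001110 matches 110xxxxx → 2-byte sequence.
Byte 1: 0xCE = 11001110, payload 01110 (5 bits).
Byte 2: 0x97 = 10010111 (10xxxxxx ✓), payload 010111.
Concatenate: 01110010111 = 0x397 (11 bits → U+0397).

U+0397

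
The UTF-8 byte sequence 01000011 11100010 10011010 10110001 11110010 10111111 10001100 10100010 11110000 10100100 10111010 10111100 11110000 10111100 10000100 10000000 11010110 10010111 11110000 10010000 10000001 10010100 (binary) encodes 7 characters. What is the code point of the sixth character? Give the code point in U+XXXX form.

Offset 0: leading byte 0x43 = 01000011 → 1-byte char #1 = 43.
Offset 1: leading byte 0xE2 = 11100010 → 3-byte char #2 = E2 9A B1.
Offset 4: leading byte 0xF2 = 11110010 → 4-byte char #3 = F2 BF 8C A2.
Offset 8: leading byte 0xF0 = 11110000 → 4-byte char #4 = F0 A4 BA BC.
Offset 12: leading byte 0xF0 = 11110000 → 4-byte char #5 = F0 BC 84 80.
Offset 16: leading byte 0xD6 = 11010110 → 2-byte char #6 = D6 97.
Leading byte 0xD6 = 11010110 matches 110xxxxx → 2-byte sequence.
Byte 1: 0xD6 = 11010110, payload 10110 (5 bits).
Byte 2: 0x97 = 10010111 (10xxxxxx ✓), payload 010111.
Concatenate: 10110010111 = 0x597 (11 bits → U+0597).

U+0597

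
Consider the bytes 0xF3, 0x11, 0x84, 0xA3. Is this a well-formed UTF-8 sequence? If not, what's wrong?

Leading byte 0xF3 = 11110011 → 4-byte form.
Byte 2 is 0x11 = 00010001, which is not 10xxxxxx — expected a continuation byte.

invalid (non-continuation byte where continuation expected)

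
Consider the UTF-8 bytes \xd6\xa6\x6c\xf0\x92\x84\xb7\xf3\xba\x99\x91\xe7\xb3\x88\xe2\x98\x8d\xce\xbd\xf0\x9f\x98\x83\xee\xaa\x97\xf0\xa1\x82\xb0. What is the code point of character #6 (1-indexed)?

U+260D

Offset 0: leading byte 0xD6 = 11010110 → 2-byte char #1 = D6 A6.
Offset 2: leading byte 0x6C = 01101100 → 1-byte char #2 = 6C.
Offset 3: leading byte 0xF0 = 11110000 → 4-byte char #3 = F0 92 84 B7.
Offset 7: leading byte 0xF3 = 11110011 → 4-byte char #4 = F3 BA 99 91.
Offset 11: leading byte 0xE7 = 11100111 → 3-byte char #5 = E7 B3 88.
Offset 14: leading byte 0xE2 = 11100010 → 3-byte char #6 = E2 98 8D.
Leading byte 0xE2 = 11100010 matches 1110xxxx → 3-byte sequence.
Byte 1: 0xE2 = 11100010, payload 0010 (4 bits).
Byte 2: 0x98 = 10011000 (10xxxxxx ✓), payload 011000.
Byte 3: 0x8D = 10001101 (10xxxxxx ✓), payload 001101.
Concatenate: 0010011000001101 = 0x260D (16 bits → U+260D).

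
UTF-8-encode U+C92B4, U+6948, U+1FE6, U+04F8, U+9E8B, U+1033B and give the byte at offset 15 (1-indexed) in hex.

0x8B

1-indexed offset 15 is 0-indexed offset 14.
U+C92B4 → 4-byte form F3 89 8A B4 at offsets 0–3.
U+6948 → 3-byte form E6 A5 88 at offsets 4–6.
U+1FE6 → 3-byte form E1 BF A6 at offsets 7–9.
U+04F8 → 2-byte form D3 B8 at offsets 10–11.
U+9E8B → 3-byte form E9 BA 8B at offsets 12–14.
Offset 14 falls in char 5's range; it's byte 3 of E9 BA 8B = 0x8B.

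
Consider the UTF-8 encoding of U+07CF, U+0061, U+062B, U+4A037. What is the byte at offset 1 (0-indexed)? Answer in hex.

0x8F

U+07CF → 2-byte form DF 8F at offsets 0–1.
Offset 1 falls in char 1's range; it's byte 2 of DF 8F = 0x8F.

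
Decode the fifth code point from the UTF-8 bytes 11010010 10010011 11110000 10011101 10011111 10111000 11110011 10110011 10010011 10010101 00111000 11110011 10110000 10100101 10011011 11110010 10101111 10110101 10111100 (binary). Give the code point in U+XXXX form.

U+F095B

Offset 0: leading byte 0xD2 = 11010010 → 2-byte char #1 = D2 93.
Offset 2: leading byte 0xF0 = 11110000 → 4-byte char #2 = F0 9D 9F B8.
Offset 6: leading byte 0xF3 = 11110011 → 4-byte char #3 = F3 B3 93 95.
Offset 10: leading byte 0x38 = 00111000 → 1-byte char #4 = 38.
Offset 11: leading byte 0xF3 = 11110011 → 4-byte char #5 = F3 B0 A5 9B.
Leading byte 0xF3 = 11110011 matches 11110xxx → 4-byte sequence.
Byte 1: 0xF3 = 11110011, payload 011 (3 bits).
Byte 2: 0xB0 = 10110000 (10xxxxxx ✓), payload 110000.
Byte 3: 0xA5 = 10100101 (10xxxxxx ✓), payload 100101.
Byte 4: 0x9B = 10011011 (10xxxxxx ✓), payload 011011.
Concatenate: 011110000100101011011 = 0xF095B (21 bits → U+F095B).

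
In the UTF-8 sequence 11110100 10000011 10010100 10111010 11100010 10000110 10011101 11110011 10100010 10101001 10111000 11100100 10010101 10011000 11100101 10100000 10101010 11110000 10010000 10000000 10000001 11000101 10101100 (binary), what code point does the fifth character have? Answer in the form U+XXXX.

Offset 0: leading byte 0xF4 = 11110100 → 4-byte char #1 = F4 83 94 BA.
Offset 4: leading byte 0xE2 = 11100010 → 3-byte char #2 = E2 86 9D.
Offset 7: leading byte 0xF3 = 11110011 → 4-byte char #3 = F3 A2 A9 B8.
Offset 11: leading byte 0xE4 = 11100100 → 3-byte char #4 = E4 95 98.
Offset 14: leading byte 0xE5 = 11100101 → 3-byte char #5 = E5 A0 AA.
Leading byte 0xE5 = 11100101 matches 1110xxxx → 3-byte sequence.
Byte 1: 0xE5 = 11100101, payload 0101 (4 bits).
Byte 2: 0xA0 = 10100000 (10xxxxxx ✓), payload 100000.
Byte 3: 0xAA = 10101010 (10xxxxxx ✓), payload 101010.
Concatenate: 0101100000101010 = 0x582A (16 bits → U+582A).

U+582A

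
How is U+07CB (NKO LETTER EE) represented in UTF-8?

DF 8B

U+07CB = 0x7CB = 1995 decimal. In range U+0080–U+07FF → 2-byte form: 110xxxxx 10xxxxxx.
Binary (11 bits): 11111001011.
Split 5+6: 11111 | 001011.
Byte 1: 11011111 = 0xDF.
Byte 2: 10001011 = 0x8B.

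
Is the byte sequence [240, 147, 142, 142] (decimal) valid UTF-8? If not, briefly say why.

Leading byte 0xF0 = 11110000 → 4-byte form.
Continuation bytes 0x93=10010011, 0x8E=10001110, 0x8E=10001110 all match 10xxxxxx.
Decoded value 0x1338E is ≥ 0x10000 (shortest form) and not a surrogate.

valid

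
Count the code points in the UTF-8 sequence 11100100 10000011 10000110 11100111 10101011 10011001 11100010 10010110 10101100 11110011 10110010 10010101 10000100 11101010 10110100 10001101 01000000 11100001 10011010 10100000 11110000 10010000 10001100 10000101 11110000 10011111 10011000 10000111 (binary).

Byte at offset 0: 0xE4 = 11100100 → 3-byte char (#1). Advance 3.
Byte at offset 3: 0xE7 = 11100111 → 3-byte char (#2). Advance 3.
Byte at offset 6: 0xE2 = 11100010 → 3-byte char (#3). Advance 3.
Byte at offset 9: 0xF3 = 11110011 → 4-byte char (#4). Advance 4.
Byte at offset 13: 0xEA = 11101010 → 3-byte char (#5). Advance 3.
Byte at offset 16: 0x40 = 01000000 → 1-byte char (#6). Advance 1.
Byte at offset 17: 0xE1 = 11100001 → 3-byte char (#7). Advance 3.
Byte at offset 20: 0xF0 = 11110000 → 4-byte char (#8). Advance 4.
Byte at offset 24: 0xF0 = 11110000 → 4-byte char (#9). Advance 4.
Reached end at offset 28 after 9 code points.

9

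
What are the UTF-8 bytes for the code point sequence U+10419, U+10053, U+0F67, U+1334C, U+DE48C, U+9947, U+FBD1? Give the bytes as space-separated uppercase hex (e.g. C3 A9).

F0 90 90 99 F0 90 81 93 E0 BD A7 F0 93 8D 8C F3 9E 92 8C E9 A5 87 EF AF 91

U+10419: 4-byte form → F0 90 90 99.
U+10053: 4-byte form → F0 90 81 93.
U+0F67: 3-byte form → E0 BD A7.
U+1334C: 4-byte form → F0 93 8D 8C.
U+DE48C: 4-byte form → F3 9E 92 8C.
U+9947: 3-byte form → E9 A5 87.
U+FBD1: 3-byte form → EF AF 91.
Concatenated (25 bytes): F0 90 90 99 F0 90 81 93 E0 BD A7 F0 93 8D 8C F3 9E 92 8C E9 A5 87 EF AF 91.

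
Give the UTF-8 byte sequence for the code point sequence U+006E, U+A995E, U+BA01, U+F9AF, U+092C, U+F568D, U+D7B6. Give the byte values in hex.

U+006E: 1-byte form → 6E.
U+A995E: 4-byte form → F2 A9 A5 9E.
U+BA01: 3-byte form → EB A8 81.
U+F9AF: 3-byte form → EF A6 AF.
U+092C: 3-byte form → E0 A4 AC.
U+F568D: 4-byte form → F3 B5 9A 8D.
U+D7B6: 3-byte form → ED 9E B6.
Concatenated (21 bytes): 6E F2 A9 A5 9E EB A8 81 EF A6 AF E0 A4 AC F3 B5 9A 8D ED 9E B6.

6E F2 A9 A5 9E EB A8 81 EF A6 AF E0 A4 AC F3 B5 9A 8D ED 9E B6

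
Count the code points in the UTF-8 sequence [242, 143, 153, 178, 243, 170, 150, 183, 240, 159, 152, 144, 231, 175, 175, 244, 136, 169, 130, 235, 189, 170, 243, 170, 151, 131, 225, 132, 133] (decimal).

8

Byte at offset 0: 0xF2 = 11110010 → 4-byte char (#1). Advance 4.
Byte at offset 4: 0xF3 = 11110011 → 4-byte char (#2). Advance 4.
Byte at offset 8: 0xF0 = 11110000 → 4-byte char (#3). Advance 4.
Byte at offset 12: 0xE7 = 11100111 → 3-byte char (#4). Advance 3.
Byte at offset 15: 0xF4 = 11110100 → 4-byte char (#5). Advance 4.
Byte at offset 19: 0xEB = 11101011 → 3-byte char (#6). Advance 3.
Byte at offset 22: 0xF3 = 11110011 → 4-byte char (#7). Advance 4.
Byte at offset 26: 0xE1 = 11100001 → 3-byte char (#8). Advance 3.
Reached end at offset 29 after 8 code points.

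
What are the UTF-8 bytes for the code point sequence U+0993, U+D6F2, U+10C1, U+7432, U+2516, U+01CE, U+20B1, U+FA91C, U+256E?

E0 A6 93 ED 9B B2 E1 83 81 E7 90 B2 E2 94 96 C7 8E E2 82 B1 F3 BA A4 9C E2 95 AE

U+0993: 3-byte form → E0 A6 93.
U+D6F2: 3-byte form → ED 9B B2.
U+10C1: 3-byte form → E1 83 81.
U+7432: 3-byte form → E7 90 B2.
U+2516: 3-byte form → E2 94 96.
U+01CE: 2-byte form → C7 8E.
U+20B1: 3-byte form → E2 82 B1.
U+FA91C: 4-byte form → F3 BA A4 9C.
U+256E: 3-byte form → E2 95 AE.
Concatenated (27 bytes): E0 A6 93 ED 9B B2 E1 83 81 E7 90 B2 E2 94 96 C7 8E E2 82 B1 F3 BA A4 9C E2 95 AE.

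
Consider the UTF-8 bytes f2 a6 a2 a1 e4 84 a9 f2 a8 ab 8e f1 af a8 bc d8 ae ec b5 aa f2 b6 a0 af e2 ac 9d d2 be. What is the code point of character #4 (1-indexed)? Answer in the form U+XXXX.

U+6FA3C

Offset 0: leading byte 0xF2 = 11110010 → 4-byte char #1 = F2 A6 A2 A1.
Offset 4: leading byte 0xE4 = 11100100 → 3-byte char #2 = E4 84 A9.
Offset 7: leading byte 0xF2 = 11110010 → 4-byte char #3 = F2 A8 AB 8E.
Offset 11: leading byte 0xF1 = 11110001 → 4-byte char #4 = F1 AF A8 BC.
Leading byte 0xF1 = 11110001 matches 11110xxx → 4-byte sequence.
Byte 1: 0xF1 = 11110001, payload 001 (3 bits).
Byte 2: 0xAF = 10101111 (10xxxxxx ✓), payload 101111.
Byte 3: 0xA8 = 10101000 (10xxxxxx ✓), payload 101000.
Byte 4: 0xBC = 10111100 (10xxxxxx ✓), payload 111100.
Concatenate: 001101111101000111100 = 0x6FA3C (21 bits → U+6FA3C).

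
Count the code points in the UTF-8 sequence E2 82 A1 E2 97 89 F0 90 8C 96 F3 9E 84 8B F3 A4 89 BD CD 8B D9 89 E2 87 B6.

Byte at offset 0: 0xE2 = 11100010 → 3-byte char (#1). Advance 3.
Byte at offset 3: 0xE2 = 11100010 → 3-byte char (#2). Advance 3.
Byte at offset 6: 0xF0 = 11110000 → 4-byte char (#3). Advance 4.
Byte at offset 10: 0xF3 = 11110011 → 4-byte char (#4). Advance 4.
Byte at offset 14: 0xF3 = 11110011 → 4-byte char (#5). Advance 4.
Byte at offset 18: 0xCD = 11001101 → 2-byte char (#6). Advance 2.
Byte at offset 20: 0xD9 = 11011001 → 2-byte char (#7). Advance 2.
Byte at offset 22: 0xE2 = 11100010 → 3-byte char (#8). Advance 3.
Reached end at offset 25 after 8 code points.

8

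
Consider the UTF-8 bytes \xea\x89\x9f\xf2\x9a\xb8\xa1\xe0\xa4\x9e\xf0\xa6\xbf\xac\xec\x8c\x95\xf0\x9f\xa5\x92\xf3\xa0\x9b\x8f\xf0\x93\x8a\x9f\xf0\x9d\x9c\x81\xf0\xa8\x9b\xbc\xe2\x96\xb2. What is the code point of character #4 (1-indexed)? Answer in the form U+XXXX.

Offset 0: leading byte 0xEA = 11101010 → 3-byte char #1 = EA 89 9F.
Offset 3: leading byte 0xF2 = 11110010 → 4-byte char #2 = F2 9A B8 A1.
Offset 7: leading byte 0xE0 = 11100000 → 3-byte char #3 = E0 A4 9E.
Offset 10: leading byte 0xF0 = 11110000 → 4-byte char #4 = F0 A6 BF AC.
Leading byte 0xF0 = 11110000 matches 11110xxx → 4-byte sequence.
Byte 1: 0xF0 = 11110000, payload 000 (3 bits).
Byte 2: 0xA6 = 10100110 (10xxxxxx ✓), payload 100110.
Byte 3: 0xBF = 10111111 (10xxxxxx ✓), payload 111111.
Byte 4: 0xAC = 10101100 (10xxxxxx ✓), payload 101100.
Concatenate: 000100110111111101100 = 0x26FEC (21 bits → U+26FEC).

U+26FEC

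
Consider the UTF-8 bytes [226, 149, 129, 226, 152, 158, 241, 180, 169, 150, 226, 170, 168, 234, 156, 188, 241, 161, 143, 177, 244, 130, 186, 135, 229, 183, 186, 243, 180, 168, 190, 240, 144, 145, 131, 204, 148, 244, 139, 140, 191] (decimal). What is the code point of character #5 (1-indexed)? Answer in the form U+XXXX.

U+A73C

Offset 0: leading byte 0xE2 = 11100010 → 3-byte char #1 = E2 95 81.
Offset 3: leading byte 0xE2 = 11100010 → 3-byte char #2 = E2 98 9E.
Offset 6: leading byte 0xF1 = 11110001 → 4-byte char #3 = F1 B4 A9 96.
Offset 10: leading byte 0xE2 = 11100010 → 3-byte char #4 = E2 AA A8.
Offset 13: leading byte 0xEA = 11101010 → 3-byte char #5 = EA 9C BC.
Leading byte 0xEA = 11101010 matches 1110xxxx → 3-byte sequence.
Byte 1: 0xEA = 11101010, payload 1010 (4 bits).
Byte 2: 0x9C = 10011100 (10xxxxxx ✓), payload 011100.
Byte 3: 0xBC = 10111100 (10xxxxxx ✓), payload 111100.
Concatenate: 1010011100111100 = 0xA73C (16 bits → U+A73C).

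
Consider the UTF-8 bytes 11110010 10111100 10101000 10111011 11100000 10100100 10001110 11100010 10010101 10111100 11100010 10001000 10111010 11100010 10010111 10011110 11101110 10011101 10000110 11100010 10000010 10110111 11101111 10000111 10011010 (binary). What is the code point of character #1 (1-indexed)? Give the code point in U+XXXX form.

Offset 0: leading byte 0xF2 = 11110010 → 4-byte char #1 = F2 BC A8 BB.
Leading byte 0xF2 = 11110010 matches 11110xxx → 4-byte sequence.
Byte 1: 0xF2 = 11110010, payload 010 (3 bits).
Byte 2: 0xBC = 10111100 (10xxxxxx ✓), payload 111100.
Byte 3: 0xA8 = 10101000 (10xxxxxx ✓), payload 101000.
Byte 4: 0xBB = 10111011 (10xxxxxx ✓), payload 111011.
Concatenate: 010111100101000111011 = 0xBCA3B (21 bits → U+BCA3B).

U+BCA3B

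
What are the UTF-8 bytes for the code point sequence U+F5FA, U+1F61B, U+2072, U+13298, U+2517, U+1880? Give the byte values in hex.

EF 97 BA F0 9F 98 9B E2 81 B2 F0 93 8A 98 E2 94 97 E1 A2 80

U+F5FA: 3-byte form → EF 97 BA.
U+1F61B: 4-byte form → F0 9F 98 9B.
U+2072: 3-byte form → E2 81 B2.
U+13298: 4-byte form → F0 93 8A 98.
U+2517: 3-byte form → E2 94 97.
U+1880: 3-byte form → E1 A2 80.
Concatenated (20 bytes): EF 97 BA F0 9F 98 9B E2 81 B2 F0 93 8A 98 E2 94 97 E1 A2 80.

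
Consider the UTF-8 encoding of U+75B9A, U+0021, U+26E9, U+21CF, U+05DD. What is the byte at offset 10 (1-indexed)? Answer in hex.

0x87

1-indexed offset 10 is 0-indexed offset 9.
U+75B9A → 4-byte form F1 B5 AE 9A at offsets 0–3.
U+0021 → 1-byte form 21 at offsets 4–4.
U+26E9 → 3-byte form E2 9B A9 at offsets 5–7.
U+21CF → 3-byte form E2 87 8F at offsets 8–10.
Offset 9 falls in char 4's range; it's byte 2 of E2 87 8F = 0x87.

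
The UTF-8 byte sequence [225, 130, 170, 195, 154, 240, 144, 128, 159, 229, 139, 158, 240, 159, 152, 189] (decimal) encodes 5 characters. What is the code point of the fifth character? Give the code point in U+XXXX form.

U+1F63D

Offset 0: leading byte 0xE1 = 11100001 → 3-byte char #1 = E1 82 AA.
Offset 3: leading byte 0xC3 = 11000011 → 2-byte char #2 = C3 9A.
Offset 5: leading byte 0xF0 = 11110000 → 4-byte char #3 = F0 90 80 9F.
Offset 9: leading byte 0xE5 = 11100101 → 3-byte char #4 = E5 8B 9E.
Offset 12: leading byte 0xF0 = 11110000 → 4-byte char #5 = F0 9F 98 BD.
Leading byte 0xF0 = 11110000 matches 11110xxx → 4-byte sequence.
Byte 1: 0xF0 = 11110000, payload 000 (3 bits).
Byte 2: 0x9F = 10011111 (10xxxxxx ✓), payload 011111.
Byte 3: 0x98 = 10011000 (10xxxxxx ✓), payload 011000.
Byte 4: 0xBD = 10111101 (10xxxxxx ✓), payload 111101.
Concatenate: 000011111011000111101 = 0x1F63D (21 bits → U+1F63D).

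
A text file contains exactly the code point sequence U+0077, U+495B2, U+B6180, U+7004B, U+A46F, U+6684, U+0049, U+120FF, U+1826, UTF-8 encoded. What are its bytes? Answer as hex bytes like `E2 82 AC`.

77 F1 89 96 B2 F2 B6 86 80 F1 B0 81 8B EA 91 AF E6 9A 84 49 F0 92 83 BF E1 A0 A6

U+0077: 1-byte form → 77.
U+495B2: 4-byte form → F1 89 96 B2.
U+B6180: 4-byte form → F2 B6 86 80.
U+7004B: 4-byte form → F1 B0 81 8B.
U+A46F: 3-byte form → EA 91 AF.
U+6684: 3-byte form → E6 9A 84.
U+0049: 1-byte form → 49.
U+120FF: 4-byte form → F0 92 83 BF.
U+1826: 3-byte form → E1 A0 A6.
Concatenated (27 bytes): 77 F1 89 96 B2 F2 B6 86 80 F1 B0 81 8B EA 91 AF E6 9A 84 49 F0 92 83 BF E1 A0 A6.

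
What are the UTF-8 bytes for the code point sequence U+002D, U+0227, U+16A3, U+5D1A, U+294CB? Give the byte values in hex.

2D C8 A7 E1 9A A3 E5 B4 9A F0 A9 93 8B

U+002D: 1-byte form → 2D.
U+0227: 2-byte form → C8 A7.
U+16A3: 3-byte form → E1 9A A3.
U+5D1A: 3-byte form → E5 B4 9A.
U+294CB: 4-byte form → F0 A9 93 8B.
Concatenated (13 bytes): 2D C8 A7 E1 9A A3 E5 B4 9A F0 A9 93 8B.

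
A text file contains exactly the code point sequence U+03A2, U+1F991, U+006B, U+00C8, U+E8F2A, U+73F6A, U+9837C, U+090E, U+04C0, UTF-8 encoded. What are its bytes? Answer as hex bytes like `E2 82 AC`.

U+03A2: 2-byte form → CE A2.
U+1F991: 4-byte form → F0 9F A6 91.
U+006B: 1-byte form → 6B.
U+00C8: 2-byte form → C3 88.
U+E8F2A: 4-byte form → F3 A8 BC AA.
U+73F6A: 4-byte form → F1 B3 BD AA.
U+9837C: 4-byte form → F2 98 8D BC.
U+090E: 3-byte form → E0 A4 8E.
U+04C0: 2-byte form → D3 80.
Concatenated (26 bytes): CE A2 F0 9F A6 91 6B C3 88 F3 A8 BC AA F1 B3 BD AA F2 98 8D BC E0 A4 8E D3 80.

CE A2 F0 9F A6 91 6B C3 88 F3 A8 BC AA F1 B3 BD AA F2 98 8D BC E0 A4 8E D3 80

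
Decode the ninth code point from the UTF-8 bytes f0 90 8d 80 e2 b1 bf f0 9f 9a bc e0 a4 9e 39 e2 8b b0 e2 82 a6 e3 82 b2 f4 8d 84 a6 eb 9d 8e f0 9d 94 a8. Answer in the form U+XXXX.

U+10D126

Offset 0: leading byte 0xF0 = 11110000 → 4-byte char #1 = F0 90 8D 80.
Offset 4: leading byte 0xE2 = 11100010 → 3-byte char #2 = E2 B1 BF.
Offset 7: leading byte 0xF0 = 11110000 → 4-byte char #3 = F0 9F 9A BC.
Offset 11: leading byte 0xE0 = 11100000 → 3-byte char #4 = E0 A4 9E.
Offset 14: leading byte 0x39 = 00111001 → 1-byte char #5 = 39.
Offset 15: leading byte 0xE2 = 11100010 → 3-byte char #6 = E2 8B B0.
Offset 18: leading byte 0xE2 = 11100010 → 3-byte char #7 = E2 82 A6.
Offset 21: leading byte 0xE3 = 11100011 → 3-byte char #8 = E3 82 B2.
Offset 24: leading byte 0xF4 = 11110100 → 4-byte char #9 = F4 8D 84 A6.
Leading byte 0xF4 = 11110100 matches 11110xxx → 4-byte sequence.
Byte 1: 0xF4 = 11110100, payload 100 (3 bits).
Byte 2: 0x8D = 10001101 (10xxxxxx ✓), payload 001101.
Byte 3: 0x84 = 10000100 (10xxxxxx ✓), payload 000100.
Byte 4: 0xA6 = 10100110 (10xxxxxx ✓), payload 100110.
Concatenate: 100001101000100100110 = 0x10D126 (21 bits → U+10D126).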